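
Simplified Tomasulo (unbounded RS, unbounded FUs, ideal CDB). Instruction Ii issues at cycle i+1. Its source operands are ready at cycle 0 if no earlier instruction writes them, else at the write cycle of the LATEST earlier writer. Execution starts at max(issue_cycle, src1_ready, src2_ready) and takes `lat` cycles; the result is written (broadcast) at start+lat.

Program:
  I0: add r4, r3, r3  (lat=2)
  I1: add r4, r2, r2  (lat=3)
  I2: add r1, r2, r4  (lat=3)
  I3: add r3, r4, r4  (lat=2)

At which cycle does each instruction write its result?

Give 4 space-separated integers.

Answer: 3 5 8 7

Derivation:
I0 add r4: issue@1 deps=(None,None) exec_start@1 write@3
I1 add r4: issue@2 deps=(None,None) exec_start@2 write@5
I2 add r1: issue@3 deps=(None,1) exec_start@5 write@8
I3 add r3: issue@4 deps=(1,1) exec_start@5 write@7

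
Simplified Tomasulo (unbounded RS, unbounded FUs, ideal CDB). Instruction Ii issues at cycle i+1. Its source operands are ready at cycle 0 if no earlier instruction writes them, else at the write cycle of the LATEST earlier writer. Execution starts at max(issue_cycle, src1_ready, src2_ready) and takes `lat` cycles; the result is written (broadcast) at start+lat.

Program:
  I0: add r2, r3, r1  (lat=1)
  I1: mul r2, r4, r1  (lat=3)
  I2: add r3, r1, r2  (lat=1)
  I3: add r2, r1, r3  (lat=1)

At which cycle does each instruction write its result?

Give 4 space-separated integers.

Answer: 2 5 6 7

Derivation:
I0 add r2: issue@1 deps=(None,None) exec_start@1 write@2
I1 mul r2: issue@2 deps=(None,None) exec_start@2 write@5
I2 add r3: issue@3 deps=(None,1) exec_start@5 write@6
I3 add r2: issue@4 deps=(None,2) exec_start@6 write@7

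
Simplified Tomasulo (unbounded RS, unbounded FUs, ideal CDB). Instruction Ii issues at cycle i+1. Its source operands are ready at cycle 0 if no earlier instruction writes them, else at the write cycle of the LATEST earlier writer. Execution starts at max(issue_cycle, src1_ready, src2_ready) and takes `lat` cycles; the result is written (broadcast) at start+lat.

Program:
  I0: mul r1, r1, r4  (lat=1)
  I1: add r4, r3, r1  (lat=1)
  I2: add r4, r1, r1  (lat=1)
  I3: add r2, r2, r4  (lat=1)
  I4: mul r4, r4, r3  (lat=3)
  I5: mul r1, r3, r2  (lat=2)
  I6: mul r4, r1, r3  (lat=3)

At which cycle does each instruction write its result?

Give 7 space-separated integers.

Answer: 2 3 4 5 8 8 11

Derivation:
I0 mul r1: issue@1 deps=(None,None) exec_start@1 write@2
I1 add r4: issue@2 deps=(None,0) exec_start@2 write@3
I2 add r4: issue@3 deps=(0,0) exec_start@3 write@4
I3 add r2: issue@4 deps=(None,2) exec_start@4 write@5
I4 mul r4: issue@5 deps=(2,None) exec_start@5 write@8
I5 mul r1: issue@6 deps=(None,3) exec_start@6 write@8
I6 mul r4: issue@7 deps=(5,None) exec_start@8 write@11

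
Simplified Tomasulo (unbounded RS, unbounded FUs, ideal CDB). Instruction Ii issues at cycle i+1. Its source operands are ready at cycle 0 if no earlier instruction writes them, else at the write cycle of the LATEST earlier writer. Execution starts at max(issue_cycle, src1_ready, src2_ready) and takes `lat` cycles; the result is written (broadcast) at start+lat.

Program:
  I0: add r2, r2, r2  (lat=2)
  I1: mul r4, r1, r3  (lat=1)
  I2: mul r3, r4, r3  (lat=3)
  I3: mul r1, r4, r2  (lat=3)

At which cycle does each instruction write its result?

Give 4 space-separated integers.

Answer: 3 3 6 7

Derivation:
I0 add r2: issue@1 deps=(None,None) exec_start@1 write@3
I1 mul r4: issue@2 deps=(None,None) exec_start@2 write@3
I2 mul r3: issue@3 deps=(1,None) exec_start@3 write@6
I3 mul r1: issue@4 deps=(1,0) exec_start@4 write@7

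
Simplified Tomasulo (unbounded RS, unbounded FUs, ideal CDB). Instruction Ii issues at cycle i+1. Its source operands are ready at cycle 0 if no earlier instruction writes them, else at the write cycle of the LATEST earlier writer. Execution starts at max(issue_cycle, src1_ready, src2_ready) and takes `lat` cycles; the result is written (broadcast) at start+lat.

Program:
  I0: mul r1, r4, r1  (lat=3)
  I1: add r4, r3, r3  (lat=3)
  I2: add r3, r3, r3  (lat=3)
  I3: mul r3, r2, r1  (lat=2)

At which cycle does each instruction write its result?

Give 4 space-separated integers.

I0 mul r1: issue@1 deps=(None,None) exec_start@1 write@4
I1 add r4: issue@2 deps=(None,None) exec_start@2 write@5
I2 add r3: issue@3 deps=(None,None) exec_start@3 write@6
I3 mul r3: issue@4 deps=(None,0) exec_start@4 write@6

Answer: 4 5 6 6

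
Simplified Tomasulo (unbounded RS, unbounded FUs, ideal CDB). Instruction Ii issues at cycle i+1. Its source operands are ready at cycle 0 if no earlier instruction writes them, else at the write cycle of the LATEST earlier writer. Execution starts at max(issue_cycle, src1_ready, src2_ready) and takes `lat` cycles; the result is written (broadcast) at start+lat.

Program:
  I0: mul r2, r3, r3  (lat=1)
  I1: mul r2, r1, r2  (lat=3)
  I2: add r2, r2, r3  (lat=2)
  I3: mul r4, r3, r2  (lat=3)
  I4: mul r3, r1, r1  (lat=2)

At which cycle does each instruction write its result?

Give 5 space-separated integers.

Answer: 2 5 7 10 7

Derivation:
I0 mul r2: issue@1 deps=(None,None) exec_start@1 write@2
I1 mul r2: issue@2 deps=(None,0) exec_start@2 write@5
I2 add r2: issue@3 deps=(1,None) exec_start@5 write@7
I3 mul r4: issue@4 deps=(None,2) exec_start@7 write@10
I4 mul r3: issue@5 deps=(None,None) exec_start@5 write@7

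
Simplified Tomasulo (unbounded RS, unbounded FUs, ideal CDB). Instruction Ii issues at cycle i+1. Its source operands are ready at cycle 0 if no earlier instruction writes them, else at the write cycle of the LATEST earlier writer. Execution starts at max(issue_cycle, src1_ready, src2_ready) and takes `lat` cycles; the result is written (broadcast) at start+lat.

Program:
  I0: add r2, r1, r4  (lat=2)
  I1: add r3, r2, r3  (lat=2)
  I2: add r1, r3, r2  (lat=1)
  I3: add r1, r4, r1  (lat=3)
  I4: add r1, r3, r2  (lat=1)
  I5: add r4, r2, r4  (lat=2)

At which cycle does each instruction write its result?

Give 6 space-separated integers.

I0 add r2: issue@1 deps=(None,None) exec_start@1 write@3
I1 add r3: issue@2 deps=(0,None) exec_start@3 write@5
I2 add r1: issue@3 deps=(1,0) exec_start@5 write@6
I3 add r1: issue@4 deps=(None,2) exec_start@6 write@9
I4 add r1: issue@5 deps=(1,0) exec_start@5 write@6
I5 add r4: issue@6 deps=(0,None) exec_start@6 write@8

Answer: 3 5 6 9 6 8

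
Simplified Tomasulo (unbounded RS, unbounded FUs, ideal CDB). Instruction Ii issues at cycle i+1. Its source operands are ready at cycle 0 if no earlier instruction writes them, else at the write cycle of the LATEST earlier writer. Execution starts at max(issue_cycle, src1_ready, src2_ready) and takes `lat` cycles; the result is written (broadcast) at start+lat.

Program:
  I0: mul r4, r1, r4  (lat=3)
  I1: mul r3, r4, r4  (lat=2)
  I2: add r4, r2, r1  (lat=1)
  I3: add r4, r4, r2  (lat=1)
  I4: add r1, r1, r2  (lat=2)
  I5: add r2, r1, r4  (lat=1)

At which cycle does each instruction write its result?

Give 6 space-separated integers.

I0 mul r4: issue@1 deps=(None,None) exec_start@1 write@4
I1 mul r3: issue@2 deps=(0,0) exec_start@4 write@6
I2 add r4: issue@3 deps=(None,None) exec_start@3 write@4
I3 add r4: issue@4 deps=(2,None) exec_start@4 write@5
I4 add r1: issue@5 deps=(None,None) exec_start@5 write@7
I5 add r2: issue@6 deps=(4,3) exec_start@7 write@8

Answer: 4 6 4 5 7 8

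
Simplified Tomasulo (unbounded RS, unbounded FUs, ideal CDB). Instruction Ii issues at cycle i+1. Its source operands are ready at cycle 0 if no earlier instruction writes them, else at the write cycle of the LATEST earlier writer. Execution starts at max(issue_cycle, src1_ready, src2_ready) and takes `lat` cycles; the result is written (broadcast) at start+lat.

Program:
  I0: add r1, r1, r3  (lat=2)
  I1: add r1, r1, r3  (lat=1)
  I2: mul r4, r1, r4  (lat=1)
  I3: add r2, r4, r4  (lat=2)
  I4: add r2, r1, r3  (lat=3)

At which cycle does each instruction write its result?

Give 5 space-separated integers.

Answer: 3 4 5 7 8

Derivation:
I0 add r1: issue@1 deps=(None,None) exec_start@1 write@3
I1 add r1: issue@2 deps=(0,None) exec_start@3 write@4
I2 mul r4: issue@3 deps=(1,None) exec_start@4 write@5
I3 add r2: issue@4 deps=(2,2) exec_start@5 write@7
I4 add r2: issue@5 deps=(1,None) exec_start@5 write@8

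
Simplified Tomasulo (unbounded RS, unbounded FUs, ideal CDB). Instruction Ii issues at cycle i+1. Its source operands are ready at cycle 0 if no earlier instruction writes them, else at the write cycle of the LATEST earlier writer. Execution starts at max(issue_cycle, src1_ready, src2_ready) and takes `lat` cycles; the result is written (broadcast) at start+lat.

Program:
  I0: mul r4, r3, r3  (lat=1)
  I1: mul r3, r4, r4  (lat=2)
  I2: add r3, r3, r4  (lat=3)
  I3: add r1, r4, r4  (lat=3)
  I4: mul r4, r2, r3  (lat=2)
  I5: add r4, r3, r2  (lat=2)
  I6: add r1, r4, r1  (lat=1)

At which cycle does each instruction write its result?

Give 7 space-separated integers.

I0 mul r4: issue@1 deps=(None,None) exec_start@1 write@2
I1 mul r3: issue@2 deps=(0,0) exec_start@2 write@4
I2 add r3: issue@3 deps=(1,0) exec_start@4 write@7
I3 add r1: issue@4 deps=(0,0) exec_start@4 write@7
I4 mul r4: issue@5 deps=(None,2) exec_start@7 write@9
I5 add r4: issue@6 deps=(2,None) exec_start@7 write@9
I6 add r1: issue@7 deps=(5,3) exec_start@9 write@10

Answer: 2 4 7 7 9 9 10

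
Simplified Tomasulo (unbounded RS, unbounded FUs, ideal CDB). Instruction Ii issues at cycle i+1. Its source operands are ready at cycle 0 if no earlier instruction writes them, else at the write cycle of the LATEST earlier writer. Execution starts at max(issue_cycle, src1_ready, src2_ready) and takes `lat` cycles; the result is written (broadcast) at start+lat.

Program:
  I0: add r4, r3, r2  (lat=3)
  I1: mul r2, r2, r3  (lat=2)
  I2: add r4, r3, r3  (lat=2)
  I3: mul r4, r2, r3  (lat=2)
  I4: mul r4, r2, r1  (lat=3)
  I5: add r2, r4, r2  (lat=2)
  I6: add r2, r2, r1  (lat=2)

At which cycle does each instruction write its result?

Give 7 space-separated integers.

I0 add r4: issue@1 deps=(None,None) exec_start@1 write@4
I1 mul r2: issue@2 deps=(None,None) exec_start@2 write@4
I2 add r4: issue@3 deps=(None,None) exec_start@3 write@5
I3 mul r4: issue@4 deps=(1,None) exec_start@4 write@6
I4 mul r4: issue@5 deps=(1,None) exec_start@5 write@8
I5 add r2: issue@6 deps=(4,1) exec_start@8 write@10
I6 add r2: issue@7 deps=(5,None) exec_start@10 write@12

Answer: 4 4 5 6 8 10 12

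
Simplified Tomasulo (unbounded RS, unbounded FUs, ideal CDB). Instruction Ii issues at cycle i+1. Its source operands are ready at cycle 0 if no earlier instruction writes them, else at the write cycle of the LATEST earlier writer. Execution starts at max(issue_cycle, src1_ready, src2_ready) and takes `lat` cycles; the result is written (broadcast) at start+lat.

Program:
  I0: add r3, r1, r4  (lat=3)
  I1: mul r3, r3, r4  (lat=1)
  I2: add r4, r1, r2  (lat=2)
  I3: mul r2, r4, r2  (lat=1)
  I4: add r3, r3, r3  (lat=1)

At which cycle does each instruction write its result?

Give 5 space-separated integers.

I0 add r3: issue@1 deps=(None,None) exec_start@1 write@4
I1 mul r3: issue@2 deps=(0,None) exec_start@4 write@5
I2 add r4: issue@3 deps=(None,None) exec_start@3 write@5
I3 mul r2: issue@4 deps=(2,None) exec_start@5 write@6
I4 add r3: issue@5 deps=(1,1) exec_start@5 write@6

Answer: 4 5 5 6 6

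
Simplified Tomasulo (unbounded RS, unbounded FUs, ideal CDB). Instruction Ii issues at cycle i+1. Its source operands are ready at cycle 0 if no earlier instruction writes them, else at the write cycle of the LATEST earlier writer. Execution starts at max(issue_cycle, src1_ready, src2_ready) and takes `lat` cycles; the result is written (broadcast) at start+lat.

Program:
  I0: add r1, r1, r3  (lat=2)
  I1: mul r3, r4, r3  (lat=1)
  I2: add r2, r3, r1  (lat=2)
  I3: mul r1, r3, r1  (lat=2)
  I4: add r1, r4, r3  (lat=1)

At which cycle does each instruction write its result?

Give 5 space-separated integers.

Answer: 3 3 5 6 6

Derivation:
I0 add r1: issue@1 deps=(None,None) exec_start@1 write@3
I1 mul r3: issue@2 deps=(None,None) exec_start@2 write@3
I2 add r2: issue@3 deps=(1,0) exec_start@3 write@5
I3 mul r1: issue@4 deps=(1,0) exec_start@4 write@6
I4 add r1: issue@5 deps=(None,1) exec_start@5 write@6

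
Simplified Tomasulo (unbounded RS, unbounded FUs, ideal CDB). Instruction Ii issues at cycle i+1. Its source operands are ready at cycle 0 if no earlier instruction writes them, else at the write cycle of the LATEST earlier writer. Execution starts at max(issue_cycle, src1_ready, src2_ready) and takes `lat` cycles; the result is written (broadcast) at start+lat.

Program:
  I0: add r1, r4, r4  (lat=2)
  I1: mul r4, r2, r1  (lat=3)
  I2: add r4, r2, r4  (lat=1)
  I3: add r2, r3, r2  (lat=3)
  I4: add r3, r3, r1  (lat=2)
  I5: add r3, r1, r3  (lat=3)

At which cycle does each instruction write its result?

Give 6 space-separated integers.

Answer: 3 6 7 7 7 10

Derivation:
I0 add r1: issue@1 deps=(None,None) exec_start@1 write@3
I1 mul r4: issue@2 deps=(None,0) exec_start@3 write@6
I2 add r4: issue@3 deps=(None,1) exec_start@6 write@7
I3 add r2: issue@4 deps=(None,None) exec_start@4 write@7
I4 add r3: issue@5 deps=(None,0) exec_start@5 write@7
I5 add r3: issue@6 deps=(0,4) exec_start@7 write@10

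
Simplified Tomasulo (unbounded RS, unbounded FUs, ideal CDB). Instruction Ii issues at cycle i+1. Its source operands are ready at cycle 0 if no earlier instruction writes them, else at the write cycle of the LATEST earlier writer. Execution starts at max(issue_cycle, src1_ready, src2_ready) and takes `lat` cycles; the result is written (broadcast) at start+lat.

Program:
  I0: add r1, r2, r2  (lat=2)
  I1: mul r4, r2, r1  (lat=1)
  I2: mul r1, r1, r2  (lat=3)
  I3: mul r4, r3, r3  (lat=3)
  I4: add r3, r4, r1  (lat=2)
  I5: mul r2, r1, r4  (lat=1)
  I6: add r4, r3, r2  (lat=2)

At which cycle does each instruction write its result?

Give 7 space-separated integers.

Answer: 3 4 6 7 9 8 11

Derivation:
I0 add r1: issue@1 deps=(None,None) exec_start@1 write@3
I1 mul r4: issue@2 deps=(None,0) exec_start@3 write@4
I2 mul r1: issue@3 deps=(0,None) exec_start@3 write@6
I3 mul r4: issue@4 deps=(None,None) exec_start@4 write@7
I4 add r3: issue@5 deps=(3,2) exec_start@7 write@9
I5 mul r2: issue@6 deps=(2,3) exec_start@7 write@8
I6 add r4: issue@7 deps=(4,5) exec_start@9 write@11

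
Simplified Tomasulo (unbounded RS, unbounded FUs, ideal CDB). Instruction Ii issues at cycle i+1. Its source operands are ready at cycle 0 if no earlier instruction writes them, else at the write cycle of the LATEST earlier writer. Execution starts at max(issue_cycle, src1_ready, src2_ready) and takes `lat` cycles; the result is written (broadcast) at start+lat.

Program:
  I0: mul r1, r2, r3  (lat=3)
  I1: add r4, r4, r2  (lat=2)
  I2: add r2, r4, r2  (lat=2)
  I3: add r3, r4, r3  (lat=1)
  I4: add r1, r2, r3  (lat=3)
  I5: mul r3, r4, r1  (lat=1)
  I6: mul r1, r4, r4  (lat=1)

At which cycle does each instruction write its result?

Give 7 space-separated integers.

I0 mul r1: issue@1 deps=(None,None) exec_start@1 write@4
I1 add r4: issue@2 deps=(None,None) exec_start@2 write@4
I2 add r2: issue@3 deps=(1,None) exec_start@4 write@6
I3 add r3: issue@4 deps=(1,None) exec_start@4 write@5
I4 add r1: issue@5 deps=(2,3) exec_start@6 write@9
I5 mul r3: issue@6 deps=(1,4) exec_start@9 write@10
I6 mul r1: issue@7 deps=(1,1) exec_start@7 write@8

Answer: 4 4 6 5 9 10 8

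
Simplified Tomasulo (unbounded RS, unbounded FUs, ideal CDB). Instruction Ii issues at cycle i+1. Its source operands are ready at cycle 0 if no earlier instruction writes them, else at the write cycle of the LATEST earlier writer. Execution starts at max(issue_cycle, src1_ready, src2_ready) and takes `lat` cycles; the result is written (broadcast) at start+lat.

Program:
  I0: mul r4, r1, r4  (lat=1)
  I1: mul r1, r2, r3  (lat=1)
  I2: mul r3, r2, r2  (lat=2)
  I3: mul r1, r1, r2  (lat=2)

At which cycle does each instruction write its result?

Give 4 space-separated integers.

I0 mul r4: issue@1 deps=(None,None) exec_start@1 write@2
I1 mul r1: issue@2 deps=(None,None) exec_start@2 write@3
I2 mul r3: issue@3 deps=(None,None) exec_start@3 write@5
I3 mul r1: issue@4 deps=(1,None) exec_start@4 write@6

Answer: 2 3 5 6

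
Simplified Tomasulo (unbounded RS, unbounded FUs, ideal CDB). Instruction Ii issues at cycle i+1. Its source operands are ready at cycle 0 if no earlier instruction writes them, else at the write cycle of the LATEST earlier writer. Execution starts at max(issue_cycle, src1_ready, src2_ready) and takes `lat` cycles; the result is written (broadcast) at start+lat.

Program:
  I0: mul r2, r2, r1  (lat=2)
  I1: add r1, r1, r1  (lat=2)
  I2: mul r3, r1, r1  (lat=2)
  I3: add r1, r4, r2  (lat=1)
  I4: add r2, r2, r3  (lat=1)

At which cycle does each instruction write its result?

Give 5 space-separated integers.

I0 mul r2: issue@1 deps=(None,None) exec_start@1 write@3
I1 add r1: issue@2 deps=(None,None) exec_start@2 write@4
I2 mul r3: issue@3 deps=(1,1) exec_start@4 write@6
I3 add r1: issue@4 deps=(None,0) exec_start@4 write@5
I4 add r2: issue@5 deps=(0,2) exec_start@6 write@7

Answer: 3 4 6 5 7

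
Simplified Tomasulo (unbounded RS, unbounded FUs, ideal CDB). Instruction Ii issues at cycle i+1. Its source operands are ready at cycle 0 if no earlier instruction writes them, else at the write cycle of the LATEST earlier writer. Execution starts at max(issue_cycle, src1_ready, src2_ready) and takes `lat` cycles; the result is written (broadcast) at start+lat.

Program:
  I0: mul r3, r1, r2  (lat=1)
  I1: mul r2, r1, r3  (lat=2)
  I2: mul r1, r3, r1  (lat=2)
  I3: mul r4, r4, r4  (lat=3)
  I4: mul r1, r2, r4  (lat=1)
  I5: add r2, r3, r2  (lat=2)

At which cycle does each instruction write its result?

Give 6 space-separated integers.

I0 mul r3: issue@1 deps=(None,None) exec_start@1 write@2
I1 mul r2: issue@2 deps=(None,0) exec_start@2 write@4
I2 mul r1: issue@3 deps=(0,None) exec_start@3 write@5
I3 mul r4: issue@4 deps=(None,None) exec_start@4 write@7
I4 mul r1: issue@5 deps=(1,3) exec_start@7 write@8
I5 add r2: issue@6 deps=(0,1) exec_start@6 write@8

Answer: 2 4 5 7 8 8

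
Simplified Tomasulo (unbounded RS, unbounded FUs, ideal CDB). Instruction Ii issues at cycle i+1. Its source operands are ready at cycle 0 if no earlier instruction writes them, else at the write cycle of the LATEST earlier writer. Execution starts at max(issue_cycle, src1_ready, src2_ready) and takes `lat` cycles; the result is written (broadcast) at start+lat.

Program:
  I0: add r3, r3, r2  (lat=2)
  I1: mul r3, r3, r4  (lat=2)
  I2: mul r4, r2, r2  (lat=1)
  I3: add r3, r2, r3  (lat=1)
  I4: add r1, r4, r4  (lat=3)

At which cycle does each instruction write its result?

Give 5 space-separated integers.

I0 add r3: issue@1 deps=(None,None) exec_start@1 write@3
I1 mul r3: issue@2 deps=(0,None) exec_start@3 write@5
I2 mul r4: issue@3 deps=(None,None) exec_start@3 write@4
I3 add r3: issue@4 deps=(None,1) exec_start@5 write@6
I4 add r1: issue@5 deps=(2,2) exec_start@5 write@8

Answer: 3 5 4 6 8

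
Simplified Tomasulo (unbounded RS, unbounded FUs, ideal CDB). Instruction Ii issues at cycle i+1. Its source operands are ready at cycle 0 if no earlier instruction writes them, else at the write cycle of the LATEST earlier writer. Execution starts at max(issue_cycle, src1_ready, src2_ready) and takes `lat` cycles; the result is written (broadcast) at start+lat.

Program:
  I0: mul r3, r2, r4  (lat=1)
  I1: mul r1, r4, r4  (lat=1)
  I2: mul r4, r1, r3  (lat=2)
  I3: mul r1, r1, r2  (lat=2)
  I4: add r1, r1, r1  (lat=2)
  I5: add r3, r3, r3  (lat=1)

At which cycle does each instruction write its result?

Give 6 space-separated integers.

Answer: 2 3 5 6 8 7

Derivation:
I0 mul r3: issue@1 deps=(None,None) exec_start@1 write@2
I1 mul r1: issue@2 deps=(None,None) exec_start@2 write@3
I2 mul r4: issue@3 deps=(1,0) exec_start@3 write@5
I3 mul r1: issue@4 deps=(1,None) exec_start@4 write@6
I4 add r1: issue@5 deps=(3,3) exec_start@6 write@8
I5 add r3: issue@6 deps=(0,0) exec_start@6 write@7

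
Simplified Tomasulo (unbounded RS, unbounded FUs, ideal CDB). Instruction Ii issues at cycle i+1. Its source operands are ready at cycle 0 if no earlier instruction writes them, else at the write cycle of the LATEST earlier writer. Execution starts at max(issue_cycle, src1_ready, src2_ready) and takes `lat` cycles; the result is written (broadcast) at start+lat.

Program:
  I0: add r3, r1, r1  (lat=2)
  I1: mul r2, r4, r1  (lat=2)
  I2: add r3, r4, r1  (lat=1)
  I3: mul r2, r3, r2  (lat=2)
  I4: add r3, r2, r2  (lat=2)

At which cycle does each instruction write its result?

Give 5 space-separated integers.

Answer: 3 4 4 6 8

Derivation:
I0 add r3: issue@1 deps=(None,None) exec_start@1 write@3
I1 mul r2: issue@2 deps=(None,None) exec_start@2 write@4
I2 add r3: issue@3 deps=(None,None) exec_start@3 write@4
I3 mul r2: issue@4 deps=(2,1) exec_start@4 write@6
I4 add r3: issue@5 deps=(3,3) exec_start@6 write@8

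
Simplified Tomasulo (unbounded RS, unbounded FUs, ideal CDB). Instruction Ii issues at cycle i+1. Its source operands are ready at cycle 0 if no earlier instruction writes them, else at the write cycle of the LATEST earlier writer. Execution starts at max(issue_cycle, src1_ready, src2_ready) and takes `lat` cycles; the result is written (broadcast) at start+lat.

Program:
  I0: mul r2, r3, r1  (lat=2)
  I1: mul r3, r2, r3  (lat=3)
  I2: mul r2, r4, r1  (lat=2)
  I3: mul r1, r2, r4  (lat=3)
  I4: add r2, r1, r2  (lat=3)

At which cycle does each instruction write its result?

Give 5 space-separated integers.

I0 mul r2: issue@1 deps=(None,None) exec_start@1 write@3
I1 mul r3: issue@2 deps=(0,None) exec_start@3 write@6
I2 mul r2: issue@3 deps=(None,None) exec_start@3 write@5
I3 mul r1: issue@4 deps=(2,None) exec_start@5 write@8
I4 add r2: issue@5 deps=(3,2) exec_start@8 write@11

Answer: 3 6 5 8 11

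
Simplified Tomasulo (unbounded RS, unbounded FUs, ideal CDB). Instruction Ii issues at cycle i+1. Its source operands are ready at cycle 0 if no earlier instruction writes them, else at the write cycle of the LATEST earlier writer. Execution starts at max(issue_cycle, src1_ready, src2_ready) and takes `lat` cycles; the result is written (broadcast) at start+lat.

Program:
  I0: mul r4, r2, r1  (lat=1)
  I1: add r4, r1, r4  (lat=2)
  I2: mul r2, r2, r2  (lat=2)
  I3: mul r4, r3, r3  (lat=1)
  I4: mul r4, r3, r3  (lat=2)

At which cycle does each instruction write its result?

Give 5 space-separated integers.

Answer: 2 4 5 5 7

Derivation:
I0 mul r4: issue@1 deps=(None,None) exec_start@1 write@2
I1 add r4: issue@2 deps=(None,0) exec_start@2 write@4
I2 mul r2: issue@3 deps=(None,None) exec_start@3 write@5
I3 mul r4: issue@4 deps=(None,None) exec_start@4 write@5
I4 mul r4: issue@5 deps=(None,None) exec_start@5 write@7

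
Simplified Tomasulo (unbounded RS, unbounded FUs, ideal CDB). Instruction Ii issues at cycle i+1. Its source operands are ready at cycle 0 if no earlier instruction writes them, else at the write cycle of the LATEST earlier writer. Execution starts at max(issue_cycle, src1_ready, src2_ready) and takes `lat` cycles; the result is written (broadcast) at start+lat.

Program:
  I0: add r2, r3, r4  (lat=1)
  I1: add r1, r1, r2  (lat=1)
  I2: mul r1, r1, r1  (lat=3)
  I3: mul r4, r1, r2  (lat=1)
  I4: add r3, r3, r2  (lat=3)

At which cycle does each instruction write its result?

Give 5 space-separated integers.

Answer: 2 3 6 7 8

Derivation:
I0 add r2: issue@1 deps=(None,None) exec_start@1 write@2
I1 add r1: issue@2 deps=(None,0) exec_start@2 write@3
I2 mul r1: issue@3 deps=(1,1) exec_start@3 write@6
I3 mul r4: issue@4 deps=(2,0) exec_start@6 write@7
I4 add r3: issue@5 deps=(None,0) exec_start@5 write@8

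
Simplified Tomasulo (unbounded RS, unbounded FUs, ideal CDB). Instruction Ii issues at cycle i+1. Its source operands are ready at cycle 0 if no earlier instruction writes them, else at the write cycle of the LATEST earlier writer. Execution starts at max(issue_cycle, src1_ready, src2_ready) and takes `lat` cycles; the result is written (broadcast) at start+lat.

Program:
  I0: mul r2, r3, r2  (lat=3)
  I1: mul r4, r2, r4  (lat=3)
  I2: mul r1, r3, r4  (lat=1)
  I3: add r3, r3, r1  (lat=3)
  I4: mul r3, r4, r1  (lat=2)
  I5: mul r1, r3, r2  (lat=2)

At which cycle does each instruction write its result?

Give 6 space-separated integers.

Answer: 4 7 8 11 10 12

Derivation:
I0 mul r2: issue@1 deps=(None,None) exec_start@1 write@4
I1 mul r4: issue@2 deps=(0,None) exec_start@4 write@7
I2 mul r1: issue@3 deps=(None,1) exec_start@7 write@8
I3 add r3: issue@4 deps=(None,2) exec_start@8 write@11
I4 mul r3: issue@5 deps=(1,2) exec_start@8 write@10
I5 mul r1: issue@6 deps=(4,0) exec_start@10 write@12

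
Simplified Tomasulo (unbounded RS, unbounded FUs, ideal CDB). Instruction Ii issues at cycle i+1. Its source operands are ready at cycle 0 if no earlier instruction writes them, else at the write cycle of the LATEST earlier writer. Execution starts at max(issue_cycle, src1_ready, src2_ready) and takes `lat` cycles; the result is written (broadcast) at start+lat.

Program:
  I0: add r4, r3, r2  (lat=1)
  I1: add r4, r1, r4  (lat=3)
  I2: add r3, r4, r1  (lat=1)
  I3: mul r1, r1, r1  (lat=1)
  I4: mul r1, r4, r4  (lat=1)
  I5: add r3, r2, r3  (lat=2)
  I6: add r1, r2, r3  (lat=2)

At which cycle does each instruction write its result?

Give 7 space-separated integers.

Answer: 2 5 6 5 6 8 10

Derivation:
I0 add r4: issue@1 deps=(None,None) exec_start@1 write@2
I1 add r4: issue@2 deps=(None,0) exec_start@2 write@5
I2 add r3: issue@3 deps=(1,None) exec_start@5 write@6
I3 mul r1: issue@4 deps=(None,None) exec_start@4 write@5
I4 mul r1: issue@5 deps=(1,1) exec_start@5 write@6
I5 add r3: issue@6 deps=(None,2) exec_start@6 write@8
I6 add r1: issue@7 deps=(None,5) exec_start@8 write@10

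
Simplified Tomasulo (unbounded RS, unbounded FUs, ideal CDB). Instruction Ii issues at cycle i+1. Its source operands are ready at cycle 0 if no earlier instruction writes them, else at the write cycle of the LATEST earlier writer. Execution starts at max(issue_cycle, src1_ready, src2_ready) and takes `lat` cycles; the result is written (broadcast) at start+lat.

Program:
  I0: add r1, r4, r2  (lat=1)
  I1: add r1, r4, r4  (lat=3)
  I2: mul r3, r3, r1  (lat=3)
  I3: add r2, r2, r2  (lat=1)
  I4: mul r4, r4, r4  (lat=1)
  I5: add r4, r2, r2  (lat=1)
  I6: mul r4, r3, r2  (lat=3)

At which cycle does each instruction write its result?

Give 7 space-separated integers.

I0 add r1: issue@1 deps=(None,None) exec_start@1 write@2
I1 add r1: issue@2 deps=(None,None) exec_start@2 write@5
I2 mul r3: issue@3 deps=(None,1) exec_start@5 write@8
I3 add r2: issue@4 deps=(None,None) exec_start@4 write@5
I4 mul r4: issue@5 deps=(None,None) exec_start@5 write@6
I5 add r4: issue@6 deps=(3,3) exec_start@6 write@7
I6 mul r4: issue@7 deps=(2,3) exec_start@8 write@11

Answer: 2 5 8 5 6 7 11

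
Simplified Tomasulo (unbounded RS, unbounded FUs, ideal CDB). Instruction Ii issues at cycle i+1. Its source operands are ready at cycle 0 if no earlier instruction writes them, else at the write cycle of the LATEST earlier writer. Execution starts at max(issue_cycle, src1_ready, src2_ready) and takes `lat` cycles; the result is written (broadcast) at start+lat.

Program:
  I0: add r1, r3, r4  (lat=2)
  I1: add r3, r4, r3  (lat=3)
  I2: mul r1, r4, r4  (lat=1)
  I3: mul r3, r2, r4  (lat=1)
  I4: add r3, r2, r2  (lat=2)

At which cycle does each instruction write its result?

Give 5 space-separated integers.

Answer: 3 5 4 5 7

Derivation:
I0 add r1: issue@1 deps=(None,None) exec_start@1 write@3
I1 add r3: issue@2 deps=(None,None) exec_start@2 write@5
I2 mul r1: issue@3 deps=(None,None) exec_start@3 write@4
I3 mul r3: issue@4 deps=(None,None) exec_start@4 write@5
I4 add r3: issue@5 deps=(None,None) exec_start@5 write@7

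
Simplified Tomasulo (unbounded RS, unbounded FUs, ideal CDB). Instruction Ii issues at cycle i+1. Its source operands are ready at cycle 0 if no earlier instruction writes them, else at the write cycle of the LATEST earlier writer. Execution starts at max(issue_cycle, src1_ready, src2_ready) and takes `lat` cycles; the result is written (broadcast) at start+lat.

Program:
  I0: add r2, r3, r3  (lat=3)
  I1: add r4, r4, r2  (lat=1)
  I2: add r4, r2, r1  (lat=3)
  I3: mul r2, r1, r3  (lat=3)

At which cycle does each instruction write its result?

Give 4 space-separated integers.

Answer: 4 5 7 7

Derivation:
I0 add r2: issue@1 deps=(None,None) exec_start@1 write@4
I1 add r4: issue@2 deps=(None,0) exec_start@4 write@5
I2 add r4: issue@3 deps=(0,None) exec_start@4 write@7
I3 mul r2: issue@4 deps=(None,None) exec_start@4 write@7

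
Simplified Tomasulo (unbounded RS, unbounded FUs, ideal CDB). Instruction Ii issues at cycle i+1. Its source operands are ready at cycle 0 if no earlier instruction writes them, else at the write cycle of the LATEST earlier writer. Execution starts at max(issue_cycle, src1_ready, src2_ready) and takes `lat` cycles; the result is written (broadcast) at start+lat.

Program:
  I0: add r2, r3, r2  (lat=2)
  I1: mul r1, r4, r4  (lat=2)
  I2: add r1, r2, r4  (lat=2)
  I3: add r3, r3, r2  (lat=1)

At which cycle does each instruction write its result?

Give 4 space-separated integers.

Answer: 3 4 5 5

Derivation:
I0 add r2: issue@1 deps=(None,None) exec_start@1 write@3
I1 mul r1: issue@2 deps=(None,None) exec_start@2 write@4
I2 add r1: issue@3 deps=(0,None) exec_start@3 write@5
I3 add r3: issue@4 deps=(None,0) exec_start@4 write@5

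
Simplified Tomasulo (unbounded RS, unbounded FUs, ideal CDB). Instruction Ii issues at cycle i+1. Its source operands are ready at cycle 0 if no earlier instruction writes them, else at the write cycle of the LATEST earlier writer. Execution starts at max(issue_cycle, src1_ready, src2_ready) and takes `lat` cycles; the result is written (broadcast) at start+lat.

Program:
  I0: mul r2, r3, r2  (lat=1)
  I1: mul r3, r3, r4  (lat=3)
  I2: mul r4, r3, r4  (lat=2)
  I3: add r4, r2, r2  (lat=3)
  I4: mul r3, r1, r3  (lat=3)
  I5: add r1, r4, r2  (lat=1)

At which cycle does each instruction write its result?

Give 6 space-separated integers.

Answer: 2 5 7 7 8 8

Derivation:
I0 mul r2: issue@1 deps=(None,None) exec_start@1 write@2
I1 mul r3: issue@2 deps=(None,None) exec_start@2 write@5
I2 mul r4: issue@3 deps=(1,None) exec_start@5 write@7
I3 add r4: issue@4 deps=(0,0) exec_start@4 write@7
I4 mul r3: issue@5 deps=(None,1) exec_start@5 write@8
I5 add r1: issue@6 deps=(3,0) exec_start@7 write@8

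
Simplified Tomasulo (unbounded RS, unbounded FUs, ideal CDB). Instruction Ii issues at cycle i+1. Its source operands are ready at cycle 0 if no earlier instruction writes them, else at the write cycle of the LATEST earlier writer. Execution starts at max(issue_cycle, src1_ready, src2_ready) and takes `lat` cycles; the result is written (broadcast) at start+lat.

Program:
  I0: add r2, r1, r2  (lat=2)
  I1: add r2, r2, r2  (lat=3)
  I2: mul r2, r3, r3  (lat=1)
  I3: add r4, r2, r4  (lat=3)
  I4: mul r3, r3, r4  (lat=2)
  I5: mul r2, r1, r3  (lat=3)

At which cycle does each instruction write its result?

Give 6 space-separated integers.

Answer: 3 6 4 7 9 12

Derivation:
I0 add r2: issue@1 deps=(None,None) exec_start@1 write@3
I1 add r2: issue@2 deps=(0,0) exec_start@3 write@6
I2 mul r2: issue@3 deps=(None,None) exec_start@3 write@4
I3 add r4: issue@4 deps=(2,None) exec_start@4 write@7
I4 mul r3: issue@5 deps=(None,3) exec_start@7 write@9
I5 mul r2: issue@6 deps=(None,4) exec_start@9 write@12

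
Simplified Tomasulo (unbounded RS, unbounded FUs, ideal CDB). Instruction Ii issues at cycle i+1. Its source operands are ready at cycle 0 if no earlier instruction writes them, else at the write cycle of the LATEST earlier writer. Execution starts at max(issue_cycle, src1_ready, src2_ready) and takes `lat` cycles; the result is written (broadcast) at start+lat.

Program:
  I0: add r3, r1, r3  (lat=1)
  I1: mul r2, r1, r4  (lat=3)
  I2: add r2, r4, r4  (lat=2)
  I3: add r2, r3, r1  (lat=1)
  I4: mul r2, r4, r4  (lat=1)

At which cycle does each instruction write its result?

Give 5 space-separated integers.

I0 add r3: issue@1 deps=(None,None) exec_start@1 write@2
I1 mul r2: issue@2 deps=(None,None) exec_start@2 write@5
I2 add r2: issue@3 deps=(None,None) exec_start@3 write@5
I3 add r2: issue@4 deps=(0,None) exec_start@4 write@5
I4 mul r2: issue@5 deps=(None,None) exec_start@5 write@6

Answer: 2 5 5 5 6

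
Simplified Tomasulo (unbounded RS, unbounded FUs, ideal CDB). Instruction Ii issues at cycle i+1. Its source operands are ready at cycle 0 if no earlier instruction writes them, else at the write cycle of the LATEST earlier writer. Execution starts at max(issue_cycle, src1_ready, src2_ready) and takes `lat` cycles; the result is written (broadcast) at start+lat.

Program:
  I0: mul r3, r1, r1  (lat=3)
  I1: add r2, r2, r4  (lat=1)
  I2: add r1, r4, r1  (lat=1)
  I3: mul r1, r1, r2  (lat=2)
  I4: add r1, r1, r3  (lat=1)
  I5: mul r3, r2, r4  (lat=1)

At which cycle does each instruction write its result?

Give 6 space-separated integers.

Answer: 4 3 4 6 7 7

Derivation:
I0 mul r3: issue@1 deps=(None,None) exec_start@1 write@4
I1 add r2: issue@2 deps=(None,None) exec_start@2 write@3
I2 add r1: issue@3 deps=(None,None) exec_start@3 write@4
I3 mul r1: issue@4 deps=(2,1) exec_start@4 write@6
I4 add r1: issue@5 deps=(3,0) exec_start@6 write@7
I5 mul r3: issue@6 deps=(1,None) exec_start@6 write@7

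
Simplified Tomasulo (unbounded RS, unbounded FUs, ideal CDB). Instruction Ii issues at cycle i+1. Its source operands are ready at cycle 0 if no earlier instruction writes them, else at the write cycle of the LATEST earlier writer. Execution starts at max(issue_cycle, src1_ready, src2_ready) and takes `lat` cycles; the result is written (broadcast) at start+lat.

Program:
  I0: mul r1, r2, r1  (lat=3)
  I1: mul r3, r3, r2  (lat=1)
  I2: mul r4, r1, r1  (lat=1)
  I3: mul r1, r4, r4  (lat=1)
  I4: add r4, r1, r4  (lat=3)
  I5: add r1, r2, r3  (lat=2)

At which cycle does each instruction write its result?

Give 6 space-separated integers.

Answer: 4 3 5 6 9 8

Derivation:
I0 mul r1: issue@1 deps=(None,None) exec_start@1 write@4
I1 mul r3: issue@2 deps=(None,None) exec_start@2 write@3
I2 mul r4: issue@3 deps=(0,0) exec_start@4 write@5
I3 mul r1: issue@4 deps=(2,2) exec_start@5 write@6
I4 add r4: issue@5 deps=(3,2) exec_start@6 write@9
I5 add r1: issue@6 deps=(None,1) exec_start@6 write@8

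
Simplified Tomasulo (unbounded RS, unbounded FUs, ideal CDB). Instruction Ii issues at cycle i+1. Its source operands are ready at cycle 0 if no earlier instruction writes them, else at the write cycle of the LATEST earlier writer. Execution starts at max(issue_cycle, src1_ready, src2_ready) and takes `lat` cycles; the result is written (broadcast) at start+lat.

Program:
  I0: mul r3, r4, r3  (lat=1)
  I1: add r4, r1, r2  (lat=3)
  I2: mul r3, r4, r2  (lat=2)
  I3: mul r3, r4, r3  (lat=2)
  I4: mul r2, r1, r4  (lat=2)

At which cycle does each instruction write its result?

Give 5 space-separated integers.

Answer: 2 5 7 9 7

Derivation:
I0 mul r3: issue@1 deps=(None,None) exec_start@1 write@2
I1 add r4: issue@2 deps=(None,None) exec_start@2 write@5
I2 mul r3: issue@3 deps=(1,None) exec_start@5 write@7
I3 mul r3: issue@4 deps=(1,2) exec_start@7 write@9
I4 mul r2: issue@5 deps=(None,1) exec_start@5 write@7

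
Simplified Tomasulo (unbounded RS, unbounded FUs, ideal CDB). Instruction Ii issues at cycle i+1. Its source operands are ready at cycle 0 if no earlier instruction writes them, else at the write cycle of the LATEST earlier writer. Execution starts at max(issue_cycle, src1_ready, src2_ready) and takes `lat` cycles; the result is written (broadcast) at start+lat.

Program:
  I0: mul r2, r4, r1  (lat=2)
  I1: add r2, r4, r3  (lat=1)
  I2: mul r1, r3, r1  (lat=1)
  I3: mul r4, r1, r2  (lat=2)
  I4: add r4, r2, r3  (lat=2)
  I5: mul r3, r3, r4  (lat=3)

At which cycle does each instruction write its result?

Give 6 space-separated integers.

I0 mul r2: issue@1 deps=(None,None) exec_start@1 write@3
I1 add r2: issue@2 deps=(None,None) exec_start@2 write@3
I2 mul r1: issue@3 deps=(None,None) exec_start@3 write@4
I3 mul r4: issue@4 deps=(2,1) exec_start@4 write@6
I4 add r4: issue@5 deps=(1,None) exec_start@5 write@7
I5 mul r3: issue@6 deps=(None,4) exec_start@7 write@10

Answer: 3 3 4 6 7 10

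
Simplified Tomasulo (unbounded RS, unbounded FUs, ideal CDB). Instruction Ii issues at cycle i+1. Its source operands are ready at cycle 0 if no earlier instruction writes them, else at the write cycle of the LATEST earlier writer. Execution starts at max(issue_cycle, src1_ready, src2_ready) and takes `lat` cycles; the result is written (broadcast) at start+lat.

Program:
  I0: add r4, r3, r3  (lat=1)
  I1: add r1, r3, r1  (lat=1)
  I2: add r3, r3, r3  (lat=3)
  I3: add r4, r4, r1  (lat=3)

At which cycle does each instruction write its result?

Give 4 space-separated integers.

Answer: 2 3 6 7

Derivation:
I0 add r4: issue@1 deps=(None,None) exec_start@1 write@2
I1 add r1: issue@2 deps=(None,None) exec_start@2 write@3
I2 add r3: issue@3 deps=(None,None) exec_start@3 write@6
I3 add r4: issue@4 deps=(0,1) exec_start@4 write@7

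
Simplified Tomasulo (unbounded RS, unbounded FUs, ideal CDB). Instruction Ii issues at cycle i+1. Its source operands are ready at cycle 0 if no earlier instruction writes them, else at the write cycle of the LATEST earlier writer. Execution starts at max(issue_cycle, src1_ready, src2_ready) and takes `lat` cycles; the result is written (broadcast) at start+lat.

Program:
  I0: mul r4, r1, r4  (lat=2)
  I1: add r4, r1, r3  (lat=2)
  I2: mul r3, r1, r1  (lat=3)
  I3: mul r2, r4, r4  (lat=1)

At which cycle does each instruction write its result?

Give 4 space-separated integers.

I0 mul r4: issue@1 deps=(None,None) exec_start@1 write@3
I1 add r4: issue@2 deps=(None,None) exec_start@2 write@4
I2 mul r3: issue@3 deps=(None,None) exec_start@3 write@6
I3 mul r2: issue@4 deps=(1,1) exec_start@4 write@5

Answer: 3 4 6 5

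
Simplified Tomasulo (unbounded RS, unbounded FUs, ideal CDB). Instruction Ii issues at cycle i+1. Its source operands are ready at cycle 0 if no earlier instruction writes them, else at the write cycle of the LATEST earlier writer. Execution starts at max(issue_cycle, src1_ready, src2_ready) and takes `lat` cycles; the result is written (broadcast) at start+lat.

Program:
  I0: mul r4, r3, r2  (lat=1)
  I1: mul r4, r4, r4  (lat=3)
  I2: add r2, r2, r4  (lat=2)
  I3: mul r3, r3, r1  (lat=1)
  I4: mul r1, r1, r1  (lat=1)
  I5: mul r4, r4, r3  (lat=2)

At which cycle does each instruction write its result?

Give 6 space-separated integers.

Answer: 2 5 7 5 6 8

Derivation:
I0 mul r4: issue@1 deps=(None,None) exec_start@1 write@2
I1 mul r4: issue@2 deps=(0,0) exec_start@2 write@5
I2 add r2: issue@3 deps=(None,1) exec_start@5 write@7
I3 mul r3: issue@4 deps=(None,None) exec_start@4 write@5
I4 mul r1: issue@5 deps=(None,None) exec_start@5 write@6
I5 mul r4: issue@6 deps=(1,3) exec_start@6 write@8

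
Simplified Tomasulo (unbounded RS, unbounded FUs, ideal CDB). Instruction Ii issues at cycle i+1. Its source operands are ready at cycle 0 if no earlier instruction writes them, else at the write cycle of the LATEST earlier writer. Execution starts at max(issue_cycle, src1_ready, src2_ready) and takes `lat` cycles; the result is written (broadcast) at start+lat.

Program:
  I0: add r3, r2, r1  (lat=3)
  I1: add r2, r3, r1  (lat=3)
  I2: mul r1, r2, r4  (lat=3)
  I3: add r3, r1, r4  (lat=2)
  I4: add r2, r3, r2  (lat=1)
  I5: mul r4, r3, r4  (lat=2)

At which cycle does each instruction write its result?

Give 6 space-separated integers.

Answer: 4 7 10 12 13 14

Derivation:
I0 add r3: issue@1 deps=(None,None) exec_start@1 write@4
I1 add r2: issue@2 deps=(0,None) exec_start@4 write@7
I2 mul r1: issue@3 deps=(1,None) exec_start@7 write@10
I3 add r3: issue@4 deps=(2,None) exec_start@10 write@12
I4 add r2: issue@5 deps=(3,1) exec_start@12 write@13
I5 mul r4: issue@6 deps=(3,None) exec_start@12 write@14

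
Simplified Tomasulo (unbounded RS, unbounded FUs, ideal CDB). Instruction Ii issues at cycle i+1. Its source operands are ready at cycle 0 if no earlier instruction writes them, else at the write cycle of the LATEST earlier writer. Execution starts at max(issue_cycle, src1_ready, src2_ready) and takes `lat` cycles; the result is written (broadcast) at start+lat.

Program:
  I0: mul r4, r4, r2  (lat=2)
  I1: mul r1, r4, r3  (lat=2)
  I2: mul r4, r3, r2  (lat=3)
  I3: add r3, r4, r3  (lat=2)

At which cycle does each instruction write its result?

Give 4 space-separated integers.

Answer: 3 5 6 8

Derivation:
I0 mul r4: issue@1 deps=(None,None) exec_start@1 write@3
I1 mul r1: issue@2 deps=(0,None) exec_start@3 write@5
I2 mul r4: issue@3 deps=(None,None) exec_start@3 write@6
I3 add r3: issue@4 deps=(2,None) exec_start@6 write@8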